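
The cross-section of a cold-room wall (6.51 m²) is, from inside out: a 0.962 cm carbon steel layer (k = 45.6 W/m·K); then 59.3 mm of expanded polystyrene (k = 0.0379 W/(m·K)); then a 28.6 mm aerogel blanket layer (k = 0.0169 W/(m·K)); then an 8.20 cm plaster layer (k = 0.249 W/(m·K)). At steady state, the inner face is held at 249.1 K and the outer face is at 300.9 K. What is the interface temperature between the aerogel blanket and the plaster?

Resistance network (inner→outer):
  R_carbon steel = L/(kA) = 0.00962/(45.6·6.51) = 3.241×10^-5 K/W
  R_expanded polystyrene = L/(kA) = 0.0593/(0.0379·6.51) = 0.2403 K/W
  R_aerogel blanket = L/(kA) = 0.0286/(0.0169·6.51) = 0.2600 K/W
  R_plaster = L/(kA) = 0.0820/(0.249·6.51) = 0.05059 K/W
ΣR = 3.241×10^-5 + 0.2403 + 0.2600 + 0.05059 = 0.5509 K/W
Q = ΔT/ΣR = (249.1 K − 300.9 K)/0.5509 = -94.03 W
From the inner boundary to the aerogel blanket/plaster interface, ΣR_partial = 0.5003 K/W.
T_interface = T_in − Q·ΣR_partial = 249.1 K − (-94.03)(0.5003) = 296.1 K

T = 296.1 K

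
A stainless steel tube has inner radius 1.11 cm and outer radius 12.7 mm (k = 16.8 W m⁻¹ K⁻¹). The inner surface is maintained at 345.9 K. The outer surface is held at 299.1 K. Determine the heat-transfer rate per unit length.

Q' = 2πk·ΔT/ln(r₂/r₁) = 2π × 16.8 × 46.8 / ln(0.0127/0.0111) = 36700 W/m

Q' = 36.7 kW/m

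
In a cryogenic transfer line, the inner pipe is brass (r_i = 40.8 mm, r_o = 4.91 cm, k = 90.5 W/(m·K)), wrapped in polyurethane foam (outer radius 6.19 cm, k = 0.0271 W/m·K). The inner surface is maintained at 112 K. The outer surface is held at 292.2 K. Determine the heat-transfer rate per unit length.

Resistance network (inner→outer):
  R'_brass = ln(0.0491/0.0408)/(2πk) = 0.1852/(2π·90.5) = 3.257×10^-4 m·K/W
  R'_polyurethane foam = ln(0.0619/0.0491)/(2πk) = 0.2317/(2π·0.0271) = 1.361 m·K/W
ΣR = 3.257×10^-4 + 1.361 = 1.361 m·K/W
Q' = ΔT/ΣR = (112 K − 292.2 K)/1.361 = -132 W/m
(Negative Q' ⇒ heat flows inward; heat gain = 132 W/m.)

Q' = 132 W/m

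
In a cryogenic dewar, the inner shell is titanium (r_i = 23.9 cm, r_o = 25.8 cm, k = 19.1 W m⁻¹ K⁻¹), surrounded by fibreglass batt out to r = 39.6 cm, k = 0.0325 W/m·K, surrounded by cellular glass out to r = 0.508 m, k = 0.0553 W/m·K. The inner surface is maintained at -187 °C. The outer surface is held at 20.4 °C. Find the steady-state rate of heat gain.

Q = 50.5 W

Series thermal resistances, inner to outer:
  R_titanium = (1/0.239 − 1/0.258)/(4πk) = 0.3081/(4π·19.1) = 0.001284 K/W
  R_fibreglass batt = (1/0.258 − 1/0.396)/(4πk) = 1.351/(4π·0.0325) = 3.307 K/W
  R_cellular glass = (1/0.396 − 1/0.508)/(4πk) = 0.5567/(4π·0.0553) = 0.8012 K/W
ΣR = 0.001284 + 3.307 + 0.8012 = 4.109 K/W
Q = ΔT/ΣR = (-187 °C − 20.4 °C)/4.109 = -50.5 W
(Negative Q ⇒ heat flows inward; heat gain = 50.5 W.)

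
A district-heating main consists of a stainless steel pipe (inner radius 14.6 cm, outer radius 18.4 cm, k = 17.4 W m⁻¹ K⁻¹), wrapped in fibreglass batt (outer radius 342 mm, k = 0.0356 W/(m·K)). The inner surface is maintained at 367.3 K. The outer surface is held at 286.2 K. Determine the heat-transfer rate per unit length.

Resistance network (inner→outer):
  R'_stainless steel = ln(0.184/0.146)/(2πk) = 0.2313/(2π·17.4) = 0.002116 m·K/W
  R'_fibreglass batt = ln(0.342/0.184)/(2πk) = 0.6199/(2π·0.0356) = 2.771 m·K/W
ΣR = 0.002116 + 2.771 = 2.773 m·K/W
Q' = ΔT/ΣR = (367.3 K − 286.2 K)/2.773 = 29.2 W/m

Q' = 29.2 W/m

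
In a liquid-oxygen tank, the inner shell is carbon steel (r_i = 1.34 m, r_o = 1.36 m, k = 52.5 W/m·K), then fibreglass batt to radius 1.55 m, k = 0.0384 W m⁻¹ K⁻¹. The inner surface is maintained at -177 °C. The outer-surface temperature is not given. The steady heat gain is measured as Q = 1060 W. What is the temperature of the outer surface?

T_out = 21.0 °C

Sum the resistances:
  R_carbon steel = (1/1.34 − 1/1.36)/(4πk) = 0.01097/(4π·52.5) = 1.663×10^-5 K/W
  R_fibreglass batt = (1/1.36 − 1/1.55)/(4πk) = 0.09013/(4π·0.0384) = 0.1868 K/W
ΣR = 0.1868 K/W
ΔT = Q·ΣR = 1060 × 0.1868 = 198.0 K
Heat flows inward, so T_out = T_in + ΔT = -177 + 198.0 = 21.0 °C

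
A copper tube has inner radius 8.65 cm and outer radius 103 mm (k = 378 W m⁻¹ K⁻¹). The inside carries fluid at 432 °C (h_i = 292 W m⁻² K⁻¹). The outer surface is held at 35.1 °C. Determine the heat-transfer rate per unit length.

Treat each layer as a resistance in series:
  R'_conv,in = 1/(2πr h) = 1/(2π·0.0865·292) = 0.006301 m·K/W
  R'_copper = ln(0.103/0.0865)/(2πk) = 0.1746/(2π·378) = 7.351×10^-5 m·K/W
ΣR = 0.006301 + 7.351×10^-5 = 0.006375 m·K/W
Q' = ΔT/ΣR = (432 °C − 35.1 °C)/0.006375 = 62300 W/m

Q' = 62.3 kW/m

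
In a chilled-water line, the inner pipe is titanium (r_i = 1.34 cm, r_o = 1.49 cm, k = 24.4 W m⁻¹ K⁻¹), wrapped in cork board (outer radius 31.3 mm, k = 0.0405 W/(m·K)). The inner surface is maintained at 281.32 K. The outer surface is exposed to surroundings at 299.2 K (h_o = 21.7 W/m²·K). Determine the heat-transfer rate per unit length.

Treat each layer as a resistance in series:
  R'_titanium = ln(0.0149/0.0134)/(2πk) = 0.1061/(2π·24.4) = 6.921×10^-4 m·K/W
  R'_cork board = ln(0.0313/0.0149)/(2πk) = 0.7423/(2π·0.0405) = 2.917 m·K/W
  R'_conv,out = 1/(2πr h) = 1/(2π·0.0313·21.7) = 0.2343 m·K/W
ΣR = 6.921×10^-4 + 2.917 + 0.2343 = 3.152 m·K/W
Q' = ΔT/ΣR = (281.32 K − 299.2 K)/3.152 = -5.67 W/m
(Negative Q' ⇒ heat flows inward; heat gain = 5.67 W/m.)

Q' = 5.67 W/m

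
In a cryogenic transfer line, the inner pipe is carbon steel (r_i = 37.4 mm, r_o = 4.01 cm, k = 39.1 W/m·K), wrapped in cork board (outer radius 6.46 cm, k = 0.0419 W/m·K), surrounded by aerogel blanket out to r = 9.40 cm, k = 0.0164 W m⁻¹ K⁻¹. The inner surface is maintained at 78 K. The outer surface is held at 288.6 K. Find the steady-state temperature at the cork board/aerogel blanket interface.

Series thermal resistances, inner to outer:
  R'_carbon steel = ln(0.0401/0.0374)/(2πk) = 0.06971/(2π·39.1) = 2.837×10^-4 m·K/W
  R'_cork board = ln(0.0646/0.0401)/(2πk) = 0.4768/(2π·0.0419) = 1.811 m·K/W
  R'_aerogel blanket = ln(0.0940/0.0646)/(2πk) = 0.3751/(2π·0.0164) = 3.640 m·K/W
ΣR = 2.837×10^-4 + 1.811 + 3.640 = 5.451 m·K/W
Q' = ΔT/ΣR = (78 K − 288.6 K)/5.451 = -38.64 W/m
From the inner boundary to the cork board/aerogel blanket interface, ΣR_partial = 1.811 m·K/W.
T_interface = T_in − Q'·ΣR_partial = 78 K − (-38.64)(1.811) = 148 K

T = 148 K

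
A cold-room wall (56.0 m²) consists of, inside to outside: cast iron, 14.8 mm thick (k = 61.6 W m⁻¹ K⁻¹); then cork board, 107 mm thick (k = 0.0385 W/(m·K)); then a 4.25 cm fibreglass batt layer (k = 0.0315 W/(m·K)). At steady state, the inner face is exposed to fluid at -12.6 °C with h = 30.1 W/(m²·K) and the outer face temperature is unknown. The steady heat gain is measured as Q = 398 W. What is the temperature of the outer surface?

Series resistances:
  R_conv,in = 1/(hA) = 1/(30.1·56.0) = 5.933×10^-4 K/W
  R_cast iron = L/(kA) = 0.0148/(61.6·56.0) = 4.290×10^-6 K/W
  R_cork board = L/(kA) = 0.107/(0.0385·56.0) = 0.04963 K/W
  R_fibreglass batt = L/(kA) = 0.0425/(0.0315·56.0) = 0.02409 K/W
ΣR = 0.07432 K/W
ΔT = Q·ΣR = 398 × 0.07432 = 29.58 K
Heat flows inward, so T_out = T_in + ΔT = -12.6 + 29.58 = 17.0 °C

T_out = 17.0 °C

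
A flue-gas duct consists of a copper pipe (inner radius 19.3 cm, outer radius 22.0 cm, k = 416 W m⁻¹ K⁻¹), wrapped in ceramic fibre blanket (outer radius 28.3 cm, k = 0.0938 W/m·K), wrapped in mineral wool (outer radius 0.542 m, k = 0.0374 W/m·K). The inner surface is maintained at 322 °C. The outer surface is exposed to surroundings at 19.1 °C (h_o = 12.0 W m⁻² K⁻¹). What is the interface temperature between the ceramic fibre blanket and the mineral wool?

T = 282 °C

Treat each layer as a resistance in series:
  R'_copper = ln(0.220/0.193)/(2πk) = 0.1309/(2π·416) = 5.009×10^-5 m·K/W
  R'_ceramic fibre blanket = ln(0.283/0.220)/(2πk) = 0.2518/(2π·0.0938) = 0.4273 m·K/W
  R'_mineral wool = ln(0.542/0.283)/(2πk) = 0.6498/(2π·0.0374) = 2.765 m·K/W
  R'_conv,out = 1/(2πr h) = 1/(2π·0.542·12.0) = 0.02447 m·K/W
ΣR = 5.009×10^-5 + 0.4273 + 2.765 + 0.02447 = 3.217 m·K/W
Q' = ΔT/ΣR = (322 °C − 19.1 °C)/3.217 = 94.16 W/m
From the inner boundary to the ceramic fibre blanket/mineral wool interface, ΣR_partial = 0.4274 m·K/W.
T_interface = T_in − Q'·ΣR_partial = 322 °C − (94.16)(0.4274) = 282 °C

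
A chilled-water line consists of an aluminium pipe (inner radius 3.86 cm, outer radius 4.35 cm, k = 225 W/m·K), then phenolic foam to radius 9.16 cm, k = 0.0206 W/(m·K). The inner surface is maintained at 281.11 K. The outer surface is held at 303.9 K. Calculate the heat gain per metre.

Resistance network (inner→outer):
  R'_aluminium = ln(0.0435/0.0386)/(2πk) = 0.1195/(2π·225) = 8.454×10^-5 m·K/W
  R'_phenolic foam = ln(0.0916/0.0435)/(2πk) = 0.7447/(2π·0.0206) = 5.753 m·K/W
ΣR = 8.454×10^-5 + 5.753 = 5.753 m·K/W
Q' = ΔT/ΣR = (281.11 K − 303.9 K)/5.753 = -3.96 W/m
(Negative Q' ⇒ heat flows inward; heat gain = 3.96 W/m.)

Q' = 3.96 W/m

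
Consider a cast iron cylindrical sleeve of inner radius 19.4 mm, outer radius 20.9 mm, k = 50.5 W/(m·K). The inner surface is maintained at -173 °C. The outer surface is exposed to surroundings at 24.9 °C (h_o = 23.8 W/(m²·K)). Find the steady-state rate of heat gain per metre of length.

Q' = 618 W/m

Treat each layer as a resistance in series:
  R'_cast iron = ln(0.0209/0.0194)/(2πk) = 0.07448/(2π·50.5) = 2.347×10^-4 m·K/W
  R'_conv,out = 1/(2πr h) = 1/(2π·0.0209·23.8) = 0.3200 m·K/W
ΣR = 2.347×10^-4 + 0.3200 = 0.3202 m·K/W
Q' = ΔT/ΣR = (-173 °C − 24.9 °C)/0.3202 = -618 W/m
(Negative Q' ⇒ heat flows inward; heat gain = 618 W/m.)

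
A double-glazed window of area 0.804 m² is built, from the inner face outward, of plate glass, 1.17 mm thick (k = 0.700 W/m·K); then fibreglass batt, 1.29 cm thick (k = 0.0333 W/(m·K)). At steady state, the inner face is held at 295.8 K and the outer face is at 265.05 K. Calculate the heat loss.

Q = 63.5 W

Resistance network (inner→outer):
  R_plate glass = L/(kA) = 0.00117/(0.700·0.804) = 0.002079 K/W
  R_fibreglass batt = L/(kA) = 0.0129/(0.0333·0.804) = 0.4818 K/W
ΣR = 0.002079 + 0.4818 = 0.4839 K/W
Q = ΔT/ΣR = (295.8 K − 265.05 K)/0.4839 = 63.5 W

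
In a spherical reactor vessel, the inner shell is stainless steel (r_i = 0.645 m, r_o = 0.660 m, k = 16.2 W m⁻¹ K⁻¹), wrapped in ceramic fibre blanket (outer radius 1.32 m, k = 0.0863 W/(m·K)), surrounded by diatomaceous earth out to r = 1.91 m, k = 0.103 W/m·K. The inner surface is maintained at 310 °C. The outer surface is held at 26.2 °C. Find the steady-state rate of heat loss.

Q = 323 W

Series thermal resistances, inner to outer:
  R_stainless steel = (1/0.645 − 1/0.660)/(4πk) = 0.03524/(4π·16.2) = 1.731×10^-4 K/W
  R_ceramic fibre blanket = (1/0.660 − 1/1.32)/(4πk) = 0.7576/(4π·0.0863) = 0.6986 K/W
  R_diatomaceous earth = (1/1.32 − 1/1.91)/(4πk) = 0.2340/(4π·0.103) = 0.1808 K/W
ΣR = 1.731×10^-4 + 0.6986 + 0.1808 = 0.8796 K/W
Q = ΔT/ΣR = (310 °C − 26.2 °C)/0.8796 = 323 W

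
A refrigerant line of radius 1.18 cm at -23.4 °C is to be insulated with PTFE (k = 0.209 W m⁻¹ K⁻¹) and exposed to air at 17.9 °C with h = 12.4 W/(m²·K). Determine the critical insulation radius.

For a cylinder, r_cr = k_ins/h = 0.209/12.4 = 0.0169 m = 1.69 cm

r_cr = 1.69 cm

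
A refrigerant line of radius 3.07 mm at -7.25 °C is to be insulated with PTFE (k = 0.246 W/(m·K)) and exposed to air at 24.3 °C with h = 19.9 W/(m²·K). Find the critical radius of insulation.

For a cylinder, r_cr = k_ins/h = 0.246/19.9 = 0.0124 m = 1.24 cm

r_cr = 1.24 cm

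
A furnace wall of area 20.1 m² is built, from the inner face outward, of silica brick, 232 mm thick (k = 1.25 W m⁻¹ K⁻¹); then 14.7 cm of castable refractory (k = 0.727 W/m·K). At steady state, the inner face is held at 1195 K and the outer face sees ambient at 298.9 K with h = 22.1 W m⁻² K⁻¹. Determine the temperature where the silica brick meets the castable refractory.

Treat each layer as a resistance in series:
  R_silica brick = L/(kA) = 0.232/(1.25·20.1) = 0.009234 K/W
  R_castable refractory = L/(kA) = 0.147/(0.727·20.1) = 0.01006 K/W
  R_conv,out = 1/(hA) = 1/(22.1·20.1) = 0.002251 K/W
ΣR = 0.009234 + 0.01006 + 0.002251 = 0.02154 K/W
Q = ΔT/ΣR = (1195 K − 298.9 K)/0.02154 = 41600 W
From the inner boundary to the silica brick/castable refractory interface, ΣR_partial = 0.009234 K/W.
T_interface = T_in − Q·ΣR_partial = 1195 K − (41600)(0.009234) = 811 K

T = 811 K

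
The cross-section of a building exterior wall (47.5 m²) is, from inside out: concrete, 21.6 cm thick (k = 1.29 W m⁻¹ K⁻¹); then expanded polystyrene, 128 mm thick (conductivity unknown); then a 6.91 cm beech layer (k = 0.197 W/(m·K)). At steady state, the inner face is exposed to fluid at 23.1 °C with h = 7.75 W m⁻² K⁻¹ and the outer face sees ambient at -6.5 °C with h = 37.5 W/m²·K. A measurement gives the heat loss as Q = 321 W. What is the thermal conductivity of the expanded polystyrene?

k = 0.0345 W/m·K

ΣR = ΔT/Q = |23.1 − -6.5|/321 = 0.09221 K/W
Known resistances:
  R_conv,in = 1/(hA) = 1/(7.75·47.5) = 0.002716 K/W
  R_concrete = L/(kA) = 0.216/(1.29·47.5) = 0.003525 K/W
  R_beech = L/(kA) = 0.0691/(0.197·47.5) = 0.007384 K/W
  R_conv,out = 1/(hA) = 1/(37.5·47.5) = 5.614×10^-4 K/W
R_expanded polystyrene = ΣR − ΣR_known = 0.09221 − 0.01419 = 0.07802 K/W
L/(kA) = 0.07802 ⇒ k = 0.128/(0.07802·47.5) = 0.0345 W/m·K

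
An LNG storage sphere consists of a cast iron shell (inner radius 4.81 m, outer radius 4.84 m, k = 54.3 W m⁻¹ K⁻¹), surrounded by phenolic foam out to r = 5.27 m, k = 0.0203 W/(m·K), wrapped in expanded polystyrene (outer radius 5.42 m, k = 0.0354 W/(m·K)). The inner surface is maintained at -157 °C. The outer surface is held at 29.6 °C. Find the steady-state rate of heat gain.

Q = 2.40 kW

Series thermal resistances, inner to outer:
  R_cast iron = (1/4.81 − 1/4.84)/(4πk) = 0.001289/(4π·54.3) = 1.889×10^-6 K/W
  R_phenolic foam = (1/4.84 − 1/5.27)/(4πk) = 0.01686/(4π·0.0203) = 0.06609 K/W
  R_expanded polystyrene = (1/5.27 − 1/5.42)/(4πk) = 0.005251/(4π·0.0354) = 0.01181 K/W
ΣR = 1.889×10^-6 + 0.06609 + 0.01181 = 0.07790 K/W
Q = ΔT/ΣR = (-157 °C − 29.6 °C)/0.07790 = -2400 W
(Negative Q ⇒ heat flows inward; heat gain = 2400 W.)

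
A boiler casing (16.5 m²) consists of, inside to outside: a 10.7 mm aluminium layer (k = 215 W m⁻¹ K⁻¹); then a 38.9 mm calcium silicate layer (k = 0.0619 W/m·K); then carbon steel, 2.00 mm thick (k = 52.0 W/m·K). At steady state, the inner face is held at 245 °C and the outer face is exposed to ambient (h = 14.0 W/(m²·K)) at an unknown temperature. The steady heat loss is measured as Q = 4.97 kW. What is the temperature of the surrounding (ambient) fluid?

T_out = 34.2 °C

Series resistances:
  R_aluminium = L/(kA) = 0.0107/(215·16.5) = 3.016×10^-6 K/W
  R_calcium silicate = L/(kA) = 0.0389/(0.0619·16.5) = 0.03809 K/W
  R_carbon steel = L/(kA) = 0.00200/(52.0·16.5) = 2.331×10^-6 K/W
  R_conv,out = 1/(hA) = 1/(14.0·16.5) = 0.004329 K/W
ΣR = 0.04242 K/W
ΔT = Q·ΣR = 4970 × 0.04242 = 210.8 K
Heat flows outward, so T_out = T_in − ΔT = 245 − 210.8 = 34.2 °C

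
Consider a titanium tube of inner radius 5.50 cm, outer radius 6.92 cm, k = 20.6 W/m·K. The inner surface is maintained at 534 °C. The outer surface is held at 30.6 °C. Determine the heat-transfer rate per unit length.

Q' = 2πk·ΔT/ln(r₂/r₁) = 2π × 20.6 × 503.4 / ln(0.0692/0.0550) = 2.84×10^5 W/m

Q' = 284 kW/m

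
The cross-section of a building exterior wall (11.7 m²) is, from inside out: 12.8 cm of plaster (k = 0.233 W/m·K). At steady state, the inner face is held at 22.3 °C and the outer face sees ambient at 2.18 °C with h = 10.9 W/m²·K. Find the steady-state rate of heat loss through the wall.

Q = 367 W

Series thermal resistances, inner to outer:
  R_plaster = L/(kA) = 0.128/(0.233·11.7) = 0.04695 K/W
  R_conv,out = 1/(hA) = 1/(10.9·11.7) = 0.007841 K/W
ΣR = 0.04695 + 0.007841 = 0.05479 K/W
Q = ΔT/ΣR = (22.3 °C − 2.18 °C)/0.05479 = 367 W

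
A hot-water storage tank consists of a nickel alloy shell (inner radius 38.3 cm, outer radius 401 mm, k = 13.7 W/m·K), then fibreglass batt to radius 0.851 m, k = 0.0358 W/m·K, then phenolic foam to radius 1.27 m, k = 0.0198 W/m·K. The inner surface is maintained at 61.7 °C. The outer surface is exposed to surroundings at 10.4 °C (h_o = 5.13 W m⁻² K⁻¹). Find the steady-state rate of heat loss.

Q = 11.4 W

Resistance network (inner→outer):
  R_nickel alloy = (1/0.383 − 1/0.401)/(4πk) = 0.1172/(4π·13.7) = 6.808×10^-4 K/W
  R_fibreglass batt = (1/0.401 − 1/0.851)/(4πk) = 1.319/(4π·0.0358) = 2.931 K/W
  R_phenolic foam = (1/0.851 − 1/1.27)/(4πk) = 0.3877/(4π·0.0198) = 1.558 K/W
  R_conv,out = 1/(4πr²h) = 1/(4π·1.27²·5.13) = 0.009618 K/W
ΣR = 6.808×10^-4 + 2.931 + 1.558 + 0.009618 = 4.499 K/W
Q = ΔT/ΣR = (61.7 °C − 10.4 °C)/4.499 = 11.4 W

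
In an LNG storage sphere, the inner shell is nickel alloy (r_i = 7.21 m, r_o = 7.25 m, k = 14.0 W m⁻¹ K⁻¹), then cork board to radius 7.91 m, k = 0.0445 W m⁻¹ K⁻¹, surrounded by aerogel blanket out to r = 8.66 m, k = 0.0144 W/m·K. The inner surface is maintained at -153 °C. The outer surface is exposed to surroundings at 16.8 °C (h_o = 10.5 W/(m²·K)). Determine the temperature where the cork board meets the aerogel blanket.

Series thermal resistances, inner to outer:
  R_nickel alloy = (1/7.21 − 1/7.25)/(4πk) = 7.652×10^-4/(4π·14.0) = 4.350×10^-6 K/W
  R_cork board = (1/7.25 − 1/7.91)/(4πk) = 0.01151/(4π·0.0445) = 0.02058 K/W
  R_aerogel blanket = (1/7.91 − 1/8.66)/(4πk) = 0.01095/(4π·0.0144) = 0.06051 K/W
  R_conv,out = 1/(4πr²h) = 1/(4π·8.66²·10.5) = 1.011×10^-4 K/W
ΣR = 4.350×10^-6 + 0.02058 + 0.06051 + 1.011×10^-4 = 0.08120 K/W
Q = ΔT/ΣR = (-153 °C − 16.8 °C)/0.08120 = -2091 W
From the inner boundary to the cork board/aerogel blanket interface, ΣR_partial = 0.02058 K/W.
T_interface = T_in − Q·ΣR_partial = -153 °C − (-2091)(0.02058) = -110 °C

T = -110 °C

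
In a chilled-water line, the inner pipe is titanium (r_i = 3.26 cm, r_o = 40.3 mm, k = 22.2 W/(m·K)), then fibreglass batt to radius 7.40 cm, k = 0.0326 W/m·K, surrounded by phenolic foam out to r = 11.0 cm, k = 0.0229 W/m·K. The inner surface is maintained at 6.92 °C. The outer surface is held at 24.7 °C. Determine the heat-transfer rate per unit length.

Q' = 3.11 W/m

Series thermal resistances, inner to outer:
  R'_titanium = ln(0.0403/0.0326)/(2πk) = 0.2120/(2π·22.2) = 0.001520 m·K/W
  R'_fibreglass batt = ln(0.0740/0.0403)/(2πk) = 0.6077/(2π·0.0326) = 2.967 m·K/W
  R'_phenolic foam = ln(0.110/0.0740)/(2πk) = 0.3964/(2π·0.0229) = 2.755 m·K/W
ΣR = 0.001520 + 2.967 + 2.755 = 5.724 m·K/W
Q' = ΔT/ΣR = (6.92 °C − 24.7 °C)/5.724 = -3.11 W/m
(Negative Q' ⇒ heat flows inward; heat gain = 3.11 W/m.)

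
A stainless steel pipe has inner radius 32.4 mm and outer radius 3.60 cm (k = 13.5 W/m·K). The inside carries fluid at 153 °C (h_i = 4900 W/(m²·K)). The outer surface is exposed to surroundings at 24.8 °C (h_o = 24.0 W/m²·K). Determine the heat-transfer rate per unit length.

Q' = 688 W/m

Resistance network (inner→outer):
  R'_conv,in = 1/(2πr h) = 1/(2π·0.0324·4900) = 0.001002 m·K/W
  R'_stainless steel = ln(0.0360/0.0324)/(2πk) = 0.1054/(2π·13.5) = 0.001242 m·K/W
  R'_conv,out = 1/(2πr h) = 1/(2π·0.0360·24.0) = 0.1842 m·K/W
ΣR = 0.001002 + 0.001242 + 0.1842 = 0.1864 m·K/W
Q' = ΔT/ΣR = (153 °C − 24.8 °C)/0.1864 = 688 W/m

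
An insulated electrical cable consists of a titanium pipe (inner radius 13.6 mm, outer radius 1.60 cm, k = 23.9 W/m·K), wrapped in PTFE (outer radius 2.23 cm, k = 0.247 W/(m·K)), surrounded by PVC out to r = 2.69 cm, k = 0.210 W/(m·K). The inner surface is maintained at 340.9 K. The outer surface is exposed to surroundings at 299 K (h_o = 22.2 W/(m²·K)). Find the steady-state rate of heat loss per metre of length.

Series thermal resistances, inner to outer:
  R'_titanium = ln(0.0160/0.0136)/(2πk) = 0.1625/(2π·23.9) = 0.001082 m·K/W
  R'_PTFE = ln(0.0223/0.0160)/(2πk) = 0.3320/(2π·0.247) = 0.2139 m·K/W
  R'_PVC = ln(0.0269/0.0223)/(2πk) = 0.1875/(2π·0.210) = 0.1421 m·K/W
  R'_conv,out = 1/(2πr h) = 1/(2π·0.0269·22.2) = 0.2665 m·K/W
ΣR = 0.001082 + 0.2139 + 0.1421 + 0.2665 = 0.6236 m·K/W
Q' = ΔT/ΣR = (340.9 K − 299 K)/0.6236 = 67.2 W/m

Q' = 67.2 W/m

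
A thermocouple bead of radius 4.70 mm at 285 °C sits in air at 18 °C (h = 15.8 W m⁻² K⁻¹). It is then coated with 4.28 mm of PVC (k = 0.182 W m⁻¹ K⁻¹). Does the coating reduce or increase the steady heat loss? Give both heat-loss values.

increases: 1.17 → 2.50 W

Critical radius for a sphere: r_cr = 2k/h = 0.0230 m = 2.30 cm.
Outer radius after coating: r₂ = 0.00470 + 0.00428 = 0.00898 m.
Since r₁ < r_cr and r₂ ≤ r_cr, the coating moves toward the maximum at r_cr — heat loss rises.
Bare: R = 1/(4πr₁²h) = 228.0 K/W; Q = 267/228.0 = 1.17 W.
Coated: R = R_cond + R_conv = 106.8 K/W; Q = 267/106.8 = 2.50 W.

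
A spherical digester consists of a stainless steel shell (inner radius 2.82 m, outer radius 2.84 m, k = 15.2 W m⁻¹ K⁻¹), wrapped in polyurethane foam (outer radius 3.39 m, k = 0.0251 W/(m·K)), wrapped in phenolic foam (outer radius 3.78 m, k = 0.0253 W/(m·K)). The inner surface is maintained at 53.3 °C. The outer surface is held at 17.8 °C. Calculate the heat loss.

Q = 128 W

Resistance network (inner→outer):
  R_stainless steel = (1/2.82 − 1/2.84)/(4πk) = 0.002497/(4π·15.2) = 1.307×10^-5 K/W
  R_polyurethane foam = (1/2.84 − 1/3.39)/(4πk) = 0.05713/(4π·0.0251) = 0.1811 K/W
  R_phenolic foam = (1/3.39 − 1/3.78)/(4πk) = 0.03043/(4π·0.0253) = 0.09573 K/W
ΣR = 1.307×10^-5 + 0.1811 + 0.09573 = 0.2768 K/W
Q = ΔT/ΣR = (53.3 °C − 17.8 °C)/0.2768 = 128 W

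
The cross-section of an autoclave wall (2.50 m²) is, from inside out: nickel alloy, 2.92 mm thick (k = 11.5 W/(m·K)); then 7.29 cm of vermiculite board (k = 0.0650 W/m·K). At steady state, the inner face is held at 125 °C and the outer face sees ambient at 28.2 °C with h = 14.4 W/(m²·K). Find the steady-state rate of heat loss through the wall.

Q = 203 W

Treat each layer as a resistance in series:
  R_nickel alloy = L/(kA) = 0.00292/(11.5·2.50) = 1.016×10^-4 K/W
  R_vermiculite board = L/(kA) = 0.0729/(0.0650·2.50) = 0.4486 K/W
  R_conv,out = 1/(hA) = 1/(14.4·2.50) = 0.02778 K/W
ΣR = 1.016×10^-4 + 0.4486 + 0.02778 = 0.4765 K/W
Q = ΔT/ΣR = (125 °C − 28.2 °C)/0.4765 = 203 W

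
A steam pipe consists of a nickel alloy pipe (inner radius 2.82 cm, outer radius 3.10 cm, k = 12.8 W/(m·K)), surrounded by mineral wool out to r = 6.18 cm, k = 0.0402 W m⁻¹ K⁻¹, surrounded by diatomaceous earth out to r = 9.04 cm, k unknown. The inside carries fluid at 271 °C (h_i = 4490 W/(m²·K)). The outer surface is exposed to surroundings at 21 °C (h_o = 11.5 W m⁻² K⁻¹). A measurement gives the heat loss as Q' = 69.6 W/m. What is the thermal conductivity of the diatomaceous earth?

k = 0.0859 W/m·K

ΣR = ΔT/Q' = |271 − 21|/69.6 = 3.592 m·K/W
Known resistances:
  R'_conv,in = 1/(2πr h) = 1/(2π·0.0282·4490) = 0.001257 m·K/W
  R'_nickel alloy = ln(0.0310/0.0282)/(2πk) = 0.09467/(2π·12.8) = 0.001177 m·K/W
  R'_mineral wool = ln(0.0618/0.0310)/(2πk) = 0.6899/(2π·0.0402) = 2.731 m·K/W
  R'_conv,out = 1/(2πr h) = 1/(2π·0.0904·11.5) = 0.1531 m·K/W
R_diatomaceous earth = ΣR − ΣR_known = 3.592 − 2.887 = 0.7050 m·K/W
ln(r₂/r₁)/(2πk) = 0.7050 ⇒ k = 0.3803/(2π·0.7050) = 0.0859 W/m·K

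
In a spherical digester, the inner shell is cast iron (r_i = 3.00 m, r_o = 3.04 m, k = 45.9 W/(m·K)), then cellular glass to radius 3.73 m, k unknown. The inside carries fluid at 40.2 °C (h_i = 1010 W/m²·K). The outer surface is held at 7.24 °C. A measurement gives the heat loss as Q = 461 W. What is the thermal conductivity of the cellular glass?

k = 0.0677 W/m·K

ΣR = ΔT/Q = |40.2 − 7.24|/461 = 0.07150 K/W
Known resistances:
  R_conv,in = 1/(4πr²h) = 1/(4π·3.00²·1010) = 8.754×10^-6 K/W
  R_cast iron = (1/3.00 − 1/3.04)/(4πk) = 0.004386/(4π·45.9) = 7.604×10^-6 K/W
R_cellular glass = ΣR − ΣR_known = 0.07150 − 1.636×10^-5 = 0.07148 K/W
(1/r₁−1/r₂)/(4πk) = 0.07148 ⇒ k = 0.06085/(4π·0.07148) = 0.0677 W/m·K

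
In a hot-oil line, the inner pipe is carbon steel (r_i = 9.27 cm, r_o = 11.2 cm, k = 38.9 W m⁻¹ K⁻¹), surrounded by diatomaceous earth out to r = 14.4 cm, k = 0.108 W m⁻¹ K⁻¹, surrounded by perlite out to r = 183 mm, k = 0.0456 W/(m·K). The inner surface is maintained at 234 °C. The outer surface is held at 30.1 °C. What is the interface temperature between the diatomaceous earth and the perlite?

Resistance network (inner→outer):
  R'_carbon steel = ln(0.112/0.0927)/(2πk) = 0.1891/(2π·38.9) = 7.738×10^-4 m·K/W
  R'_diatomaceous earth = ln(0.144/0.112)/(2πk) = 0.2513/(2π·0.108) = 0.3704 m·K/W
  R'_perlite = ln(0.183/0.144)/(2πk) = 0.2397/(2π·0.0456) = 0.8365 m·K/W
ΣR = 7.738×10^-4 + 0.3704 + 0.8365 = 1.208 m·K/W
Q' = ΔT/ΣR = (234 °C − 30.1 °C)/1.208 = 168.8 W/m
From the inner boundary to the diatomaceous earth/perlite interface, ΣR_partial = 0.3712 m·K/W.
T_interface = T_in − Q'·ΣR_partial = 234 °C − (168.8)(0.3712) = 171 °C

T = 171 °C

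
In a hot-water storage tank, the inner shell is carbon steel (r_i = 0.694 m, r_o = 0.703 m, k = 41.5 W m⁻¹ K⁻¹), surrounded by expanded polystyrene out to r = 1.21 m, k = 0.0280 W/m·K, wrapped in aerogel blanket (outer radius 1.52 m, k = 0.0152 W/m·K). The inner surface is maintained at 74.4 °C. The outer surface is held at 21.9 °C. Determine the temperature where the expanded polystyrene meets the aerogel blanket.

Treat each layer as a resistance in series:
  R_carbon steel = (1/0.694 − 1/0.703)/(4πk) = 0.01845/(4π·41.5) = 3.537×10^-5 K/W
  R_expanded polystyrene = (1/0.703 − 1/1.21)/(4πk) = 0.5960/(4π·0.0280) = 1.694 K/W
  R_aerogel blanket = (1/1.21 − 1/1.52)/(4πk) = 0.1686/(4π·0.0152) = 0.8824 K/W
ΣR = 3.537×10^-5 + 1.694 + 0.8824 = 2.576 K/W
Q = ΔT/ΣR = (74.4 °C − 21.9 °C)/2.576 = 20.38 W
From the inner boundary to the expanded polystyrene/aerogel blanket interface, ΣR_partial = 1.694 K/W.
T_interface = T_in − Q·ΣR_partial = 74.4 °C − (20.38)(1.694) = 39.9 °C

T = 39.9 °C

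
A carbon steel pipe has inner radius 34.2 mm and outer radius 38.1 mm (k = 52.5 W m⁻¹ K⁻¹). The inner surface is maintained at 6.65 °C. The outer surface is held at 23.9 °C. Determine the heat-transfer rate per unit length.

Q' = 52700 W/m

Q' = 2πk·ΔT/ln(r₂/r₁) = 2π × 52.5 × 17.25 / ln(0.0381/0.0342) = 52700 W/m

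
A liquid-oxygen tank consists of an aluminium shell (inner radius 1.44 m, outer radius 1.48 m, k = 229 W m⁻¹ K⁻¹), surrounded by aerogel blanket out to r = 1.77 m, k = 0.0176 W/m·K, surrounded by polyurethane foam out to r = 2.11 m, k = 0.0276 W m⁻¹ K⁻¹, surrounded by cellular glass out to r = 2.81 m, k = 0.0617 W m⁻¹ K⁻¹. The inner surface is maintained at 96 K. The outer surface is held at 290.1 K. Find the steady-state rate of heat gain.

Q = 212 W

Series thermal resistances, inner to outer:
  R_aluminium = (1/1.44 − 1/1.48)/(4πk) = 0.01877/(4π·229) = 6.522×10^-6 K/W
  R_aerogel blanket = (1/1.48 − 1/1.77)/(4πk) = 0.1107/(4π·0.0176) = 0.5005 K/W
  R_polyurethane foam = (1/1.77 − 1/2.11)/(4πk) = 0.09104/(4π·0.0276) = 0.2625 K/W
  R_cellular glass = (1/2.11 − 1/2.81)/(4πk) = 0.1181/(4π·0.0617) = 0.1523 K/W
ΣR = 6.522×10^-6 + 0.5005 + 0.2625 + 0.1523 = 0.9153 K/W
Q = ΔT/ΣR = (96 K − 290.1 K)/0.9153 = -212 W
(Negative Q ⇒ heat flows inward; heat gain = 212 W.)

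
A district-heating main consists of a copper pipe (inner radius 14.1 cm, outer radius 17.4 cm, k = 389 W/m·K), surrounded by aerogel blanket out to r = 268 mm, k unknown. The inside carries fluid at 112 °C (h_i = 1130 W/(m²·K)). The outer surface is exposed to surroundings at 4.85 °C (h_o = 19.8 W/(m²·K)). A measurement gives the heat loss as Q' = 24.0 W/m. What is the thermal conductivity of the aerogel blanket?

k = 0.0155 W/m·K

ΣR = ΔT/Q' = |112 − 4.85|/24.0 = 4.465 m·K/W
Known resistances:
  R'_conv,in = 1/(2πr h) = 1/(2π·0.141·1130) = 9.989×10^-4 m·K/W
  R'_copper = ln(0.174/0.141)/(2πk) = 0.2103/(2π·389) = 8.604×10^-5 m·K/W
  R'_conv,out = 1/(2πr h) = 1/(2π·0.268·19.8) = 0.02999 m·K/W
R_aerogel blanket = ΣR − ΣR_known = 4.465 − 0.03107 = 4.434 m·K/W
ln(r₂/r₁)/(2πk) = 4.434 ⇒ k = 0.4319/(2π·4.434) = 0.0155 W/m·K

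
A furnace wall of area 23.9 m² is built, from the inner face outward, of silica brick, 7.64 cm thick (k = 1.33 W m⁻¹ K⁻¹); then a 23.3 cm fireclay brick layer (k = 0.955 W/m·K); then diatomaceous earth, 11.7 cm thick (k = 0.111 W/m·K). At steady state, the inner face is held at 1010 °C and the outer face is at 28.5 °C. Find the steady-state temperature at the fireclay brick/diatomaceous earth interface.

Series thermal resistances, inner to outer:
  R_silica brick = L/(kA) = 0.0764/(1.33·23.9) = 0.002403 K/W
  R_fireclay brick = L/(kA) = 0.233/(0.955·23.9) = 0.01021 K/W
  R_diatomaceous earth = L/(kA) = 0.117/(0.111·23.9) = 0.04410 K/W
ΣR = 0.002403 + 0.01021 + 0.04410 = 0.05671 K/W
Q = ΔT/ΣR = (1010 °C − 28.5 °C)/0.05671 = 17310 W
From the inner boundary to the fireclay brick/diatomaceous earth interface, ΣR_partial = 0.01261 K/W.
T_interface = T_in − Q·ΣR_partial = 1010 °C − (17310)(0.01261) = 792 °C

T = 792 °C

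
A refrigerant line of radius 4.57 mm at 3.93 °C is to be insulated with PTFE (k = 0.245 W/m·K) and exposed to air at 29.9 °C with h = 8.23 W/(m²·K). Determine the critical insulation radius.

For a cylinder, r_cr = k_ins/h = 0.245/8.23 = 0.0298 m = 2.98 cm

r_cr = 2.98 cm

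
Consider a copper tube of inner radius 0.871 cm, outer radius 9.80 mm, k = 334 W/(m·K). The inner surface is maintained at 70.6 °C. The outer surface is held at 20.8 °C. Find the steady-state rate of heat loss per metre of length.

Q' = 2πk·ΔT/ln(r₂/r₁) = 2π × 334 × 49.8 / ln(0.00980/0.00871) = 8.86×10^5 W/m

Q' = 886 kW/m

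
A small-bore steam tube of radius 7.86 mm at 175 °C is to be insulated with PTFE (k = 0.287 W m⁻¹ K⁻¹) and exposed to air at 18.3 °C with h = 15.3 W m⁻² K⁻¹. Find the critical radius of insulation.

r_cr = 1.88 cm

For a cylinder, r_cr = k_ins/h = 0.287/15.3 = 0.0188 m = 1.88 cm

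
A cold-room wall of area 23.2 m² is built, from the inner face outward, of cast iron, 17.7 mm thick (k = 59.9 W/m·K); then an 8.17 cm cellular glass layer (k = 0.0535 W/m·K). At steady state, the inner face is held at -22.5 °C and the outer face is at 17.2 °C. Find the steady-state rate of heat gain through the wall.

Q = 603 W

Resistance network (inner→outer):
  R_cast iron = L/(kA) = 0.0177/(59.9·23.2) = 1.274×10^-5 K/W
  R_cellular glass = L/(kA) = 0.0817/(0.0535·23.2) = 0.06582 K/W
ΣR = 1.274×10^-5 + 0.06582 = 0.06583 K/W
Q = ΔT/ΣR = (-22.5 °C − 17.2 °C)/0.06583 = -603 W
(Negative Q ⇒ heat flows inward; heat gain = 603 W.)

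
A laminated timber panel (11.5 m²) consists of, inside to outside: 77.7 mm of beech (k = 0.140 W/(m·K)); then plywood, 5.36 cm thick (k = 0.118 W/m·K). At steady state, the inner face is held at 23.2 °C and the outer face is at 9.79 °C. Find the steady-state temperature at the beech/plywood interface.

Resistance network (inner→outer):
  R_beech = L/(kA) = 0.0777/(0.140·11.5) = 0.04826 K/W
  R_plywood = L/(kA) = 0.0536/(0.118·11.5) = 0.03950 K/W
ΣR = 0.04826 + 0.03950 = 0.08776 K/W
Q = ΔT/ΣR = (23.2 °C − 9.79 °C)/0.08776 = 152.8 W
From the inner boundary to the beech/plywood interface, ΣR_partial = 0.04826 K/W.
T_interface = T_in − Q·ΣR_partial = 23.2 °C − (152.8)(0.04826) = 15.8 °C

T = 15.8 °C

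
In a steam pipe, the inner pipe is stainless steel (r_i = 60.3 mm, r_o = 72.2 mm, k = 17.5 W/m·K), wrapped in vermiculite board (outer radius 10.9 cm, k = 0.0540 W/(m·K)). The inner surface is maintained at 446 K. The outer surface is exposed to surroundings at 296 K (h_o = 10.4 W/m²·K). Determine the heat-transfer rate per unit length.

Q' = 111 W/m

Treat each layer as a resistance in series:
  R'_stainless steel = ln(0.0722/0.0603)/(2πk) = 0.1801/(2π·17.5) = 0.001638 m·K/W
  R'_vermiculite board = ln(0.109/0.0722)/(2πk) = 0.4119/(2π·0.0540) = 1.214 m·K/W
  R'_conv,out = 1/(2πr h) = 1/(2π·0.109·10.4) = 0.1404 m·K/W
ΣR = 0.001638 + 1.214 + 0.1404 = 1.356 m·K/W
Q' = ΔT/ΣR = (446 K − 296 K)/1.356 = 111 W/m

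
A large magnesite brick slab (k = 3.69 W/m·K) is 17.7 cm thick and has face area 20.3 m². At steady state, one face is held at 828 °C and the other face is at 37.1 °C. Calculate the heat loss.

Q = 335 kW

Q = kA·ΔT/L = 3.69 × 20.3 × |828 °C − 37.1 °C| / 0.177 = 3.35×10^5 W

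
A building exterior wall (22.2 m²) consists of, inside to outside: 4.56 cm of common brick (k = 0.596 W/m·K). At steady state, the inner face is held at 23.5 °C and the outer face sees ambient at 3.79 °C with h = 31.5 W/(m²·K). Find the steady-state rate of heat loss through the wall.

Resistance network (inner→outer):
  R_common brick = L/(kA) = 0.0456/(0.596·22.2) = 0.003446 K/W
  R_conv,out = 1/(hA) = 1/(31.5·22.2) = 0.001430 K/W
ΣR = 0.003446 + 0.001430 = 0.004876 K/W
Q = ΔT/ΣR = (23.5 °C − 3.79 °C)/0.004876 = 4040 W

Q = 4.04 kW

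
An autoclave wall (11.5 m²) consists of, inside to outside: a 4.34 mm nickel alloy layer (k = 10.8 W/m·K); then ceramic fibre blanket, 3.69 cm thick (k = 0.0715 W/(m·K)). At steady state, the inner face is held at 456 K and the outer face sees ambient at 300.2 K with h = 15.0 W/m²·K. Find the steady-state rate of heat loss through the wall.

Q = 3.07 kW

Treat each layer as a resistance in series:
  R_nickel alloy = L/(kA) = 0.00434/(10.8·11.5) = 3.494×10^-5 K/W
  R_ceramic fibre blanket = L/(kA) = 0.0369/(0.0715·11.5) = 0.04488 K/W
  R_conv,out = 1/(hA) = 1/(15.0·11.5) = 0.005797 K/W
ΣR = 3.494×10^-5 + 0.04488 + 0.005797 = 0.05071 K/W
Q = ΔT/ΣR = (456 K − 300.2 K)/0.05071 = 3070 W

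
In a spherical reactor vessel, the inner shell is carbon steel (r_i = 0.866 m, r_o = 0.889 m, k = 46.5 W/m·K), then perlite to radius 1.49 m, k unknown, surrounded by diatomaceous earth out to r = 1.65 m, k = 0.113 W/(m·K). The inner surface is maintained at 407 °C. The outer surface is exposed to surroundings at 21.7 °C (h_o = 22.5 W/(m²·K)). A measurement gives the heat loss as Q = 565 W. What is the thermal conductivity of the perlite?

k = 0.0569 W/m·K

ΣR = ΔT/Q = |407 − 21.7|/565 = 0.6819 K/W
Known resistances:
  R_carbon steel = (1/0.866 − 1/0.889)/(4πk) = 0.02988/(4π·46.5) = 5.113×10^-5 K/W
  R_diatomaceous earth = (1/1.49 − 1/1.65)/(4πk) = 0.06508/(4π·0.113) = 0.04583 K/W
  R_conv,out = 1/(4πr²h) = 1/(4π·1.65²·22.5) = 0.001299 K/W
R_perlite = ΣR − ΣR_known = 0.6819 − 0.04718 = 0.6347 K/W
(1/r₁−1/r₂)/(4πk) = 0.6347 ⇒ k = 0.4537/(4π·0.6347) = 0.0569 W/m·K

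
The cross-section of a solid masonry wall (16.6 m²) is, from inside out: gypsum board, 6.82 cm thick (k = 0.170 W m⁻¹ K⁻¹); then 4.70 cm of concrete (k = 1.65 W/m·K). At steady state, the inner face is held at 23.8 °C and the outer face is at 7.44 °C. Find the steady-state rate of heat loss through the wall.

Q = 632 W

Series thermal resistances, inner to outer:
  R_gypsum board = L/(kA) = 0.0682/(0.170·16.6) = 0.02417 K/W
  R_concrete = L/(kA) = 0.0470/(1.65·16.6) = 0.001716 K/W
ΣR = 0.02417 + 0.001716 = 0.02589 K/W
Q = ΔT/ΣR = (23.8 °C − 7.44 °C)/0.02589 = 632 W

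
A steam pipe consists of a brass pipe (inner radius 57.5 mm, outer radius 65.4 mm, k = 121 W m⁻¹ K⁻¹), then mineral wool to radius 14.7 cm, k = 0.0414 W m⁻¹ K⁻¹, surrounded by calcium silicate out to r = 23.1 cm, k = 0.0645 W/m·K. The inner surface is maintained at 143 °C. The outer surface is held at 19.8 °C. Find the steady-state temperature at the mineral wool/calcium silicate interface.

T = 52.3 °C

Resistance network (inner→outer):
  R'_brass = ln(0.0654/0.0575)/(2πk) = 0.1287/(2π·121) = 1.693×10^-4 m·K/W
  R'_mineral wool = ln(0.147/0.0654)/(2πk) = 0.8099/(2π·0.0414) = 3.114 m·K/W
  R'_calcium silicate = ln(0.231/0.147)/(2πk) = 0.4520/(2π·0.0645) = 1.115 m·K/W
ΣR = 1.693×10^-4 + 3.114 + 1.115 = 4.229 m·K/W
Q' = ΔT/ΣR = (143 °C − 19.8 °C)/4.229 = 29.13 W/m
From the inner boundary to the mineral wool/calcium silicate interface, ΣR_partial = 3.114 m·K/W.
T_interface = T_in − Q'·ΣR_partial = 143 °C − (29.13)(3.114) = 52.3 °C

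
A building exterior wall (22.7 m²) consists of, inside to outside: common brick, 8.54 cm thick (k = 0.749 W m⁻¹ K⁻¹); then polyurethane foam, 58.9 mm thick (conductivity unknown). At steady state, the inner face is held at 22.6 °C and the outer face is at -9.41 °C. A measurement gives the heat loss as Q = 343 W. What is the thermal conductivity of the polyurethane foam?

k = 0.0294 W/m·K

ΣR = ΔT/Q = |22.6 − -9.41|/343 = 0.09332 K/W
Known resistances:
  R_common brick = L/(kA) = 0.0854/(0.749·22.7) = 0.005023 K/W
R_polyurethane foam = ΣR − ΣR_known = 0.09332 − 0.005023 = 0.08830 K/W
L/(kA) = 0.08830 ⇒ k = 0.0589/(0.08830·22.7) = 0.0294 W/m·K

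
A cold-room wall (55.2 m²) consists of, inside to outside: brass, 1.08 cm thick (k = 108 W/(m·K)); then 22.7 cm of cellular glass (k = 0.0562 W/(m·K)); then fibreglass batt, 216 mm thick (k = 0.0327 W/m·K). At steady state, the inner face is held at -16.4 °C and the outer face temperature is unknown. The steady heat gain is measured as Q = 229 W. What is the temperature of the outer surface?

Sum the resistances:
  R_brass = L/(kA) = 0.0108/(108·55.2) = 1.812×10^-6 K/W
  R_cellular glass = L/(kA) = 0.227/(0.0562·55.2) = 0.07317 K/W
  R_fibreglass batt = L/(kA) = 0.216/(0.0327·55.2) = 0.1197 K/W
ΣR = 0.1928 K/W
ΔT = Q·ΣR = 229 × 0.1928 = 44.15 K
Heat flows inward, so T_out = T_in + ΔT = -16.4 + 44.15 = 27.8 °C

T_out = 27.8 °C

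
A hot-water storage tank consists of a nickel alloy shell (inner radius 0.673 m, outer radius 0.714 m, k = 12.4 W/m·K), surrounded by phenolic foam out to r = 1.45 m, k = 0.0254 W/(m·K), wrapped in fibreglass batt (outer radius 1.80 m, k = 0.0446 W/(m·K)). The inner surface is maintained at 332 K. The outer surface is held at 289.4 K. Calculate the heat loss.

Series thermal resistances, inner to outer:
  R_nickel alloy = (1/0.673 − 1/0.714)/(4πk) = 0.08532/(4π·12.4) = 5.476×10^-4 K/W
  R_phenolic foam = (1/0.714 − 1/1.45)/(4πk) = 0.7109/(4π·0.0254) = 2.227 K/W
  R_fibreglass batt = (1/1.45 − 1/1.80)/(4πk) = 0.1341/(4π·0.0446) = 0.2393 K/W
ΣR = 5.476×10^-4 + 2.227 + 0.2393 = 2.467 K/W
Q = ΔT/ΣR = (332 K − 289.4 K)/2.467 = 17.3 W

Q = 17.3 W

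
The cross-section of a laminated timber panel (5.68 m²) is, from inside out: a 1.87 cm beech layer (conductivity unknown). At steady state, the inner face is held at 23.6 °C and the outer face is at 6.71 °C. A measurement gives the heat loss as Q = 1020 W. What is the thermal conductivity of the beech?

ΣR = ΔT/Q = |23.6 − 6.71|/1020 = 0.01656 K/W
L/(kA) = 0.01656 ⇒ k = 0.0187/(0.01656·5.68) = 0.199 W/m·K

k = 0.199 W/m·K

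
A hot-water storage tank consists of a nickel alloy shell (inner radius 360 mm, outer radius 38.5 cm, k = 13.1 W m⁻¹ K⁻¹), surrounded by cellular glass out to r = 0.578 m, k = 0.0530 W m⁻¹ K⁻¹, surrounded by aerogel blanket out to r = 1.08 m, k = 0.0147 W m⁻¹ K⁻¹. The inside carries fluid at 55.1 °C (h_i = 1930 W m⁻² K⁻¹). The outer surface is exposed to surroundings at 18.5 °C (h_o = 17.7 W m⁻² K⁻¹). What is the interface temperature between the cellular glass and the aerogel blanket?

T = 46.7 °C

Resistance network (inner→outer):
  R_conv,in = 1/(4πr²h) = 1/(4π·0.360²·1930) = 3.181×10^-4 K/W
  R_nickel alloy = (1/0.360 − 1/0.385)/(4πk) = 0.1804/(4π·13.1) = 0.001096 K/W
  R_cellular glass = (1/0.385 − 1/0.578)/(4πk) = 0.8673/(4π·0.0530) = 1.302 K/W
  R_aerogel blanket = (1/0.578 − 1/1.08)/(4πk) = 0.8042/(4π·0.0147) = 4.353 K/W
  R_conv,out = 1/(4πr²h) = 1/(4π·1.08²·17.7) = 0.003855 K/W
ΣR = 3.181×10^-4 + 0.001096 + 1.302 + 4.353 + 0.003855 = 5.660 K/W
Q = ΔT/ΣR = (55.1 °C − 18.5 °C)/5.660 = 6.466 W
From the inner boundary to the cellular glass/aerogel blanket interface, ΣR_partial = 1.303 K/W.
T_interface = T_in − Q·ΣR_partial = 55.1 °C − (6.466)(1.303) = 46.7 °C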